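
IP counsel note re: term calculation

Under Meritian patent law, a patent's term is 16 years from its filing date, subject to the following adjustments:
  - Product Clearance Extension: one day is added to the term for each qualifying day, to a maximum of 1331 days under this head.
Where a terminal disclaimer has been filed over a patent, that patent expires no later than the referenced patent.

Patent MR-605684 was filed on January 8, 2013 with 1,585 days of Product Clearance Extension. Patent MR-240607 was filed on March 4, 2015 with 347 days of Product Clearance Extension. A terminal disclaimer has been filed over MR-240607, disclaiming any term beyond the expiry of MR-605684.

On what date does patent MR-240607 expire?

Natural term of MR-240607:
  Base: filing + 16 years → 4 March 2031.
  Product Clearance Extension: 347 days (within the 1331-day cap) → +347 days → 14 February 2032.
Expiry of referenced patent MR-605684:
  Base: filing + 16 years → 8 January 2029.
  Product Clearance Extension: 1585 days claimed exceeds the 1331-day cap, so +1331 days → 31 August 2032.
Terminal disclaimer: MR-240607 expires on the earlier of 14 February 2032 and 31 August 2032.

2032-02-14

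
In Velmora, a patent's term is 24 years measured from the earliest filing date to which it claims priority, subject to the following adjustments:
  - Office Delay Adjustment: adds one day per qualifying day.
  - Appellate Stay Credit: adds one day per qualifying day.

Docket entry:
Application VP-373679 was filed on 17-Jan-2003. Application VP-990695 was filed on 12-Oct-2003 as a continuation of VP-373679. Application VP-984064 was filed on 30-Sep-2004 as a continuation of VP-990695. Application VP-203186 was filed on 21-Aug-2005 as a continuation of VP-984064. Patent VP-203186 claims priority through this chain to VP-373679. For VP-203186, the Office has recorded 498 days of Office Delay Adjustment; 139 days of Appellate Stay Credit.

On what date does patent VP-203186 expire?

2028-10-15

Earliest priority filing: 17 January 2003.
Base term: 17 January 2003 + 24 years → 17 January 2027.
Office Delay Adjustment: +498 days → 29 May 2028.
Appellate Stay Credit: +139 days → 15 October 2028.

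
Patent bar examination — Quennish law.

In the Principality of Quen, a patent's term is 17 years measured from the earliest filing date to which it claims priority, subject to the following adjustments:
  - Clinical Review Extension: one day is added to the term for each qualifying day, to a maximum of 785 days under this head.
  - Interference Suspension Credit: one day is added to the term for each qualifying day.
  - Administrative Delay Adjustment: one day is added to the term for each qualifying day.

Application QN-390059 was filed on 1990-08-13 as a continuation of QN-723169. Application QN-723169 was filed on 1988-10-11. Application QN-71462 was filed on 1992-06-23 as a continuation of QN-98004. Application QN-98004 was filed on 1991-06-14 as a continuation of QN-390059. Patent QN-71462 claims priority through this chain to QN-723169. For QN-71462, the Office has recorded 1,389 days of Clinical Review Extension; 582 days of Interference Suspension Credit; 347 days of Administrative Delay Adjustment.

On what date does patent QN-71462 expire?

Earliest priority filing: 11 October 1988.
Base term: 11 October 1988 + 17 years → 11 October 2005.
Clinical Review Extension: 1389 days claimed exceeds the 785-day cap, so +785 days → 5 December 2007.
Interference Suspension Credit: +582 days → 9 July 2009.
Administrative Delay Adjustment: +347 days → 21 June 2010.

2010-06-21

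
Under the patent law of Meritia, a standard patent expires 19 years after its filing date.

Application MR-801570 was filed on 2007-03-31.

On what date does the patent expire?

Filing date + 19 years → 31 March 2026.

March 31, 2026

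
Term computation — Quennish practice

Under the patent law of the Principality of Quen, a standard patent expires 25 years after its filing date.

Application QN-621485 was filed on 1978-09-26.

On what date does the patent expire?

Filing date + 25 years → 26 September 2003.

September 26, 2003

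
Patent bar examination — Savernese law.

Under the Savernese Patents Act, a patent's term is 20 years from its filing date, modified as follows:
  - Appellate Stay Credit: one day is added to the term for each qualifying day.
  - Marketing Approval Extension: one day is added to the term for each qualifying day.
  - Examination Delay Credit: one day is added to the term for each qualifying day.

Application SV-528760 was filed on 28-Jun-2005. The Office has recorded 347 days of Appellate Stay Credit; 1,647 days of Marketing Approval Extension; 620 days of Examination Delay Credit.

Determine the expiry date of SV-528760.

Base term: filing date + 20 years → 28 June 2025.
Appellate Stay Credit: +347 days → 10 June 2026.
Marketing Approval Extension: +1647 days → 13 December 2030.
Examination Delay Credit: +620 days → 24 August 2032.

August 24, 2032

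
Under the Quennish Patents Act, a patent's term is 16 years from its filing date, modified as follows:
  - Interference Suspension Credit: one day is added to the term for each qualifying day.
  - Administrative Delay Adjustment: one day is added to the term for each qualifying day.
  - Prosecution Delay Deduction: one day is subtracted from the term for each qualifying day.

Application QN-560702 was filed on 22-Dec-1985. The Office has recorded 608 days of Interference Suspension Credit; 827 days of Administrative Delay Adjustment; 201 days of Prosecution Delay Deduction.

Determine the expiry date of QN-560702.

Base term: filing date + 16 years → 22 December 2001.
Interference Suspension Credit: +608 days → 22 August 2003.
Administrative Delay Adjustment: +827 days → 26 November 2005.
Prosecution Delay Deduction: −201 days → 9 May 2005.

May 9, 2005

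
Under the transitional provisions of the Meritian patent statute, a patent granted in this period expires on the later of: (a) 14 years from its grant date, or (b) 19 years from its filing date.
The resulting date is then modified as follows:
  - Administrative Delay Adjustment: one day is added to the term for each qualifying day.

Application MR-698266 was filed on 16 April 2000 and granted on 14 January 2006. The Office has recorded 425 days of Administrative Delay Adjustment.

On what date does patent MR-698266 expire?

(a) grant + 14 years → 14 January 2020.
(b) filing + 19 years → 16 April 2019.
Later of the two: 14 January 2020.
Administrative Delay Adjustment: +425 days → 14 March 2021.

2021-03-14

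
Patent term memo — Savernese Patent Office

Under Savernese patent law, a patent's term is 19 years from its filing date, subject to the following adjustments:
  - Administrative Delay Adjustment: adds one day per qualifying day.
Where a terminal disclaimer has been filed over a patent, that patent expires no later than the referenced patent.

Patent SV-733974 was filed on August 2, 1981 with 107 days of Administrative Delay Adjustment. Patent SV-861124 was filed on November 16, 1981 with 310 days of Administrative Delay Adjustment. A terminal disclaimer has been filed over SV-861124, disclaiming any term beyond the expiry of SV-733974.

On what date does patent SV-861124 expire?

Natural term of SV-861124:
  Base: filing + 19 years → 16 November 2000.
  Administrative Delay Adjustment: +310 days → 22 September 2001.
Expiry of referenced patent SV-733974:
  Base: filing + 19 years → 2 August 2000.
  Administrative Delay Adjustment: +107 days → 17 November 2000.
Terminal disclaimer: SV-861124 expires on the earlier of 22 September 2001 and 17 November 2000.

November 17, 2000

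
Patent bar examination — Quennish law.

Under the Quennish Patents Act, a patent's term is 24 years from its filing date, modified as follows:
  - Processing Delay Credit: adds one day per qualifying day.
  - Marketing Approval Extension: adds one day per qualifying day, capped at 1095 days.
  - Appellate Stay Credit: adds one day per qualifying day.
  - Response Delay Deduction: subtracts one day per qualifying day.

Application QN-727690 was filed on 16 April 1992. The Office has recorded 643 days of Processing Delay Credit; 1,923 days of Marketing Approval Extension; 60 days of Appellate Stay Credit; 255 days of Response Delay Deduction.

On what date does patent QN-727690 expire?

Base term: filing date + 24 years → 16 April 2016.
Processing Delay Credit: +643 days → 19 January 2018.
Marketing Approval Extension: 1923 days claimed exceeds the 1095-day cap, so +1095 days → 18 January 2021.
Appellate Stay Credit: +60 days → 19 March 2021.
Response Delay Deduction: −255 days → 7 July 2020.

July 7, 2020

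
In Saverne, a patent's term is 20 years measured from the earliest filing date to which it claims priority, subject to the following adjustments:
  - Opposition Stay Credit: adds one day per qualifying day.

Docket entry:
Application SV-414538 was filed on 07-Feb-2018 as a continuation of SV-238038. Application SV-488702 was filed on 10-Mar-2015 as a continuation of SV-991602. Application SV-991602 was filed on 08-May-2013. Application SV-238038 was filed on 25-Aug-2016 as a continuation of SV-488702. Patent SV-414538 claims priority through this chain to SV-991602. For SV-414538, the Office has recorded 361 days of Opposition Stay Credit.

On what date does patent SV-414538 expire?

Earliest priority filing: 8 May 2013.
Base term: 8 May 2013 + 20 years → 8 May 2033.
Opposition Stay Credit: +361 days → 4 May 2034.

2034-05-04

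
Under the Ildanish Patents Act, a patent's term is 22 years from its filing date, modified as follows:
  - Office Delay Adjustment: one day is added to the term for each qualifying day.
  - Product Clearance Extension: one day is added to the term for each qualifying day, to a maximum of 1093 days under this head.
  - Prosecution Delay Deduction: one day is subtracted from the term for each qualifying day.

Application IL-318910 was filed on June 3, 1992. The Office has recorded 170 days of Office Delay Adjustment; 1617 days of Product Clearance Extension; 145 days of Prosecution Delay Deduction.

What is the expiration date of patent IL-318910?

2017-06-25

Base term: filing date + 22 years → 3 June 2014.
Office Delay Adjustment: +170 days → 20 November 2014.
Product Clearance Extension: 1617 days claimed exceeds the 1093-day cap, so +1093 days → 17 November 2017.
Prosecution Delay Deduction: −145 days → 25 June 2017.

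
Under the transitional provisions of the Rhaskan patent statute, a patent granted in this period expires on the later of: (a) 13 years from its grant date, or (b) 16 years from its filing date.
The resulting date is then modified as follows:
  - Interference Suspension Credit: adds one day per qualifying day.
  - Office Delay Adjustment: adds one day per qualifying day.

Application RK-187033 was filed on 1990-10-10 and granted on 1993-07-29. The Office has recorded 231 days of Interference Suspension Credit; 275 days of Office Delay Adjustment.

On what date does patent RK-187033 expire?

2008-02-28

(a) grant + 13 years → 29 July 2006.
(b) filing + 16 years → 10 October 2006.
Later of the two: 10 October 2006.
Interference Suspension Credit: +231 days → 29 May 2007.
Office Delay Adjustment: +275 days → 28 February 2008.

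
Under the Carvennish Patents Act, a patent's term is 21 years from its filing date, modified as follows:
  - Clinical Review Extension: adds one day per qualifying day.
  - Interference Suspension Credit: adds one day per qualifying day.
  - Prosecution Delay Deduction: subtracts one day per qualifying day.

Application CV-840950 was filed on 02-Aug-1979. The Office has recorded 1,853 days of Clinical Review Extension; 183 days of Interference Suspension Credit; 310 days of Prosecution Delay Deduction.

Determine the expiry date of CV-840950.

Base term: filing date + 21 years → 2 August 2000.
Clinical Review Extension: +1853 days → 29 August 2005.
Interference Suspension Credit: +183 days → 28 February 2006.
Prosecution Delay Deduction: −310 days → 24 April 2005.

2005-04-24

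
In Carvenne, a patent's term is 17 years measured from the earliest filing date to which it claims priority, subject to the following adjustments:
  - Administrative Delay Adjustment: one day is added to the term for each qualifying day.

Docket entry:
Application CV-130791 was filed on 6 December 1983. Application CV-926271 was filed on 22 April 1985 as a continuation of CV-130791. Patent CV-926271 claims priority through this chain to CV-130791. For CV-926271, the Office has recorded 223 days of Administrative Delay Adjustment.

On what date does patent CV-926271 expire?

2001-07-17

Earliest priority filing: 6 December 1983.
Base term: 6 December 1983 + 17 years → 6 December 2000.
Administrative Delay Adjustment: +223 days → 17 July 2001.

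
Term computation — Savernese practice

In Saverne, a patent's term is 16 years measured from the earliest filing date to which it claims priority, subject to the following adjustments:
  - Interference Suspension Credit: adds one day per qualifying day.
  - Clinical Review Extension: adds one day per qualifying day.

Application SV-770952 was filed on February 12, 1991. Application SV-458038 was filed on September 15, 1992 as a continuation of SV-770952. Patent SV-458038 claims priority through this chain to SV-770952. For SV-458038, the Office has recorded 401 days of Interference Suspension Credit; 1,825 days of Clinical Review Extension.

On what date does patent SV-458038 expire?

Earliest priority filing: 12 February 1991.
Base term: 12 February 1991 + 16 years → 12 February 2007.
Interference Suspension Credit: +401 days → 19 March 2008.
Clinical Review Extension: +1825 days → 18 March 2013.

March 18, 2013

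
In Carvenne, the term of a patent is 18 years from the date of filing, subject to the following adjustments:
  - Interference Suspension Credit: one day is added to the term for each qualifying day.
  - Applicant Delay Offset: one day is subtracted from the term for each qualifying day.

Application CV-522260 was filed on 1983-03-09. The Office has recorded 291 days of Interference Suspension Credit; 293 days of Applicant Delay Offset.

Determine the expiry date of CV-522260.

Base term: filing date + 18 years → 9 March 2001.
Interference Suspension Credit: +291 days → 25 December 2001.
Applicant Delay Offset: −293 days → 7 March 2001.

2001-03-07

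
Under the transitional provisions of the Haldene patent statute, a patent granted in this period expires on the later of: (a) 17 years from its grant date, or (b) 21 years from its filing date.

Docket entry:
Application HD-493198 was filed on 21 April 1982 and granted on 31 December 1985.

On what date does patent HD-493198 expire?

(a) grant + 17 years → 31 December 2002.
(b) filing + 21 years → 21 April 2003.
Later of the two: 21 April 2003.

April 21, 2003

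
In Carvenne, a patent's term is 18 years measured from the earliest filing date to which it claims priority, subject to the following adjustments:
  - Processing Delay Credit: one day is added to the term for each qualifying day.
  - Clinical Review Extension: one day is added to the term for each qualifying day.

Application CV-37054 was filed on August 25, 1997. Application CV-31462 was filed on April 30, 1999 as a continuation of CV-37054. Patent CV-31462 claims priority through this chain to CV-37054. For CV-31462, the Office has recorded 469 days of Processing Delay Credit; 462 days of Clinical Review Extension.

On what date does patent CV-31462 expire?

Earliest priority filing: 25 August 1997.
Base term: 25 August 1997 + 18 years → 25 August 2015.
Processing Delay Credit: +469 days → 6 December 2016.
Clinical Review Extension: +462 days → 13 March 2018.

2018-03-13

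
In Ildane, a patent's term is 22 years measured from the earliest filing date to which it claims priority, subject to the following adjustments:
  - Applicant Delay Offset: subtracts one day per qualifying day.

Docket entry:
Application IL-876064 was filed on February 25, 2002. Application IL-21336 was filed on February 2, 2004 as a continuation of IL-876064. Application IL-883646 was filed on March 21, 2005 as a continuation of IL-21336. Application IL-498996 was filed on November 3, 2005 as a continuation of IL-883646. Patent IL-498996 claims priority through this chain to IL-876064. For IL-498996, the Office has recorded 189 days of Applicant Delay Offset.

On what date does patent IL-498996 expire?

Earliest priority filing: 25 February 2002.
Base term: 25 February 2002 + 22 years → 25 February 2024.
Applicant Delay Offset: −189 days → 20 August 2023.

August 20, 2023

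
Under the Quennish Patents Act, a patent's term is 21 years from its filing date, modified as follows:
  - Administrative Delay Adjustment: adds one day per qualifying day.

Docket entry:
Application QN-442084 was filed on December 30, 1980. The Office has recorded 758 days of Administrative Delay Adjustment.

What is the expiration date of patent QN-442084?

2004-01-27

Base term: filing date + 21 years → 30 December 2001.
Administrative Delay Adjustment: +758 days → 27 January 2004.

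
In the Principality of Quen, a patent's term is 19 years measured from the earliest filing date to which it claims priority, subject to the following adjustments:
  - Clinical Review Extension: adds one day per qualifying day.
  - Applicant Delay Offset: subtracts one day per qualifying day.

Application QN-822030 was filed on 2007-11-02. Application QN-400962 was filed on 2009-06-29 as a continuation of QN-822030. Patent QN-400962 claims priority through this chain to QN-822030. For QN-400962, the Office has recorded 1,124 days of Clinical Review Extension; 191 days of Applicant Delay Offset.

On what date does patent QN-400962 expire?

Earliest priority filing: 2 November 2007.
Base term: 2 November 2007 + 19 years → 2 November 2026.
Clinical Review Extension: +1124 days → 30 November 2029.
Applicant Delay Offset: −191 days → 23 May 2029.

May 23, 2029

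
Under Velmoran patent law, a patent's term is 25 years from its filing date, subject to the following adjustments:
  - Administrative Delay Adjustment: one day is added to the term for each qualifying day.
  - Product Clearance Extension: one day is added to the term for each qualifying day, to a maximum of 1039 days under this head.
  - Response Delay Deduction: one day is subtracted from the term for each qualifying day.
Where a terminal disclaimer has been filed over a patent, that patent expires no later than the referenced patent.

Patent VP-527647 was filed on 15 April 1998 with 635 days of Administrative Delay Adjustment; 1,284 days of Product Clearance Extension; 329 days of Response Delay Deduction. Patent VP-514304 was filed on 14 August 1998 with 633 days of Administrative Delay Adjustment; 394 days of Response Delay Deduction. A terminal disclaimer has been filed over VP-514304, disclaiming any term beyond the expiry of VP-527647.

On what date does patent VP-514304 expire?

April 9, 2024

Natural term of VP-514304:
  Base: filing + 25 years → 14 August 2023.
  Administrative Delay Adjustment: +633 days → 8 May 2025.
  Response Delay Deduction: −394 days → 9 April 2024.
Expiry of referenced patent VP-527647:
  Base: filing + 25 years → 15 April 2023.
  Administrative Delay Adjustment: +635 days → 9 January 2025.
  Product Clearance Extension: 1284 days claimed exceeds the 1039-day cap, so +1039 days → 14 November 2027.
  Response Delay Deduction: −329 days → 20 December 2026.
Terminal disclaimer: VP-514304 expires on the earlier of 9 April 2024 and 20 December 2026.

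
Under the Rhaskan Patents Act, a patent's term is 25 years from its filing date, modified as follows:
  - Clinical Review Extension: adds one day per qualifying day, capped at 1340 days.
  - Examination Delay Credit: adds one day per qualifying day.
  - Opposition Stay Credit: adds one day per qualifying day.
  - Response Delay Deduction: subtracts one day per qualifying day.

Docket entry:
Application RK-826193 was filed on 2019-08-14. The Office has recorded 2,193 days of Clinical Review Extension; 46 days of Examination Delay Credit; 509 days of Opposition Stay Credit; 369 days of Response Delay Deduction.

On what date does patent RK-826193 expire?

2048-10-18

Base term: filing date + 25 years → 14 August 2044.
Clinical Review Extension: 2193 days claimed exceeds the 1340-day cap, so +1340 days → 15 April 2048.
Examination Delay Credit: +46 days → 31 May 2048.
Opposition Stay Credit: +509 days → 22 October 2049.
Response Delay Deduction: −369 days → 18 October 2048.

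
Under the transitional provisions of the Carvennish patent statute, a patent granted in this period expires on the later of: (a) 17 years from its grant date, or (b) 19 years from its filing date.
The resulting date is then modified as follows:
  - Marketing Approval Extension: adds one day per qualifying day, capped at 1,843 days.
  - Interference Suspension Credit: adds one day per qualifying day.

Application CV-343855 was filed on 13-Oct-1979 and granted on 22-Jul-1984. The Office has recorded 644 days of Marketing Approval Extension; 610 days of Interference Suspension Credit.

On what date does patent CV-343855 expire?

2004-12-27

(a) grant + 17 years → 22 July 2001.
(b) filing + 19 years → 13 October 1998.
Later of the two: 22 July 2001.
Marketing Approval Extension: 644 days (within the 1843-day cap) → +644 days → 27 April 2003.
Interference Suspension Credit: +610 days → 27 December 2004.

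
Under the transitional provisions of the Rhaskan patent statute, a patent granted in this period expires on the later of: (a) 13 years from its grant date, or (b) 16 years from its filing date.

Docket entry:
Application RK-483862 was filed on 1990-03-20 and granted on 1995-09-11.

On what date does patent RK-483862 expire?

2008-09-11

(a) grant + 13 years → 11 September 2008.
(b) filing + 16 years → 20 March 2006.
Later of the two: 11 September 2008.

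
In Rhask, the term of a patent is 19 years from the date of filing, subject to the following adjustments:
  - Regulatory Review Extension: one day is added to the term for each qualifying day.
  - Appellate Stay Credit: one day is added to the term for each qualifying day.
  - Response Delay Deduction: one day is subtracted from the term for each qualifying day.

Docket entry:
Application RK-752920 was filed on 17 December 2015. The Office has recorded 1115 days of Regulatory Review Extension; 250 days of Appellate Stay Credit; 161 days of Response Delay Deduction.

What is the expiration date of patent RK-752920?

Base term: filing date + 19 years → 17 December 2034.
Regulatory Review Extension: +1115 days → 5 January 2038.
Appellate Stay Credit: +250 days → 12 September 2038.
Response Delay Deduction: −161 days → 4 April 2038.

April 4, 2038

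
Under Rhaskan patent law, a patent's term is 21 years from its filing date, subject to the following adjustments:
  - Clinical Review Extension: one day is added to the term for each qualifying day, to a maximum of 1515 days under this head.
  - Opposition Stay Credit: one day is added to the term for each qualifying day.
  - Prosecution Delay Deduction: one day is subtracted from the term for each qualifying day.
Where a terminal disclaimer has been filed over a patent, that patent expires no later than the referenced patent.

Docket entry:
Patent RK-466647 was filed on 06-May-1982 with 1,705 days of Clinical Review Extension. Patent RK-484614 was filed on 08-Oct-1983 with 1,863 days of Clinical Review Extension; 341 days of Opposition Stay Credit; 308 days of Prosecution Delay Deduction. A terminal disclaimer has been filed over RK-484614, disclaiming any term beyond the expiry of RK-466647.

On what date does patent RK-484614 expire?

June 29, 2007

Natural term of RK-484614:
  Base: filing + 21 years → 8 October 2004.
  Clinical Review Extension: 1863 days claimed exceeds the 1515-day cap, so +1515 days → 1 December 2008.
  Opposition Stay Credit: +341 days → 7 November 2009.
  Prosecution Delay Deduction: −308 days → 3 January 2009.
Expiry of referenced patent RK-466647:
  Base: filing + 21 years → 6 May 2003.
  Clinical Review Extension: 1705 days claimed exceeds the 1515-day cap, so +1515 days → 29 June 2007.
Terminal disclaimer: RK-484614 expires on the earlier of 3 January 2009 and 29 June 2007.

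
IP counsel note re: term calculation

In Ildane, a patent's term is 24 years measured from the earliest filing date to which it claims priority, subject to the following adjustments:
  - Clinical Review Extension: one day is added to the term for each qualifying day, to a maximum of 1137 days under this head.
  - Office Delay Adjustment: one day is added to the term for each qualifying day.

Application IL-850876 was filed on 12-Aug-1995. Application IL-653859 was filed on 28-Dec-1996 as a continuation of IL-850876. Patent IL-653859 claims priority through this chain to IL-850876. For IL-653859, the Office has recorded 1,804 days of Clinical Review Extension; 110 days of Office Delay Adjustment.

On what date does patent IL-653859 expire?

Earliest priority filing: 12 August 1995.
Base term: 12 August 1995 + 24 years → 12 August 2019.
Clinical Review Extension: 1804 days claimed exceeds the 1137-day cap, so +1137 days → 22 September 2022.
Office Delay Adjustment: +110 days → 10 January 2023.

2023-01-10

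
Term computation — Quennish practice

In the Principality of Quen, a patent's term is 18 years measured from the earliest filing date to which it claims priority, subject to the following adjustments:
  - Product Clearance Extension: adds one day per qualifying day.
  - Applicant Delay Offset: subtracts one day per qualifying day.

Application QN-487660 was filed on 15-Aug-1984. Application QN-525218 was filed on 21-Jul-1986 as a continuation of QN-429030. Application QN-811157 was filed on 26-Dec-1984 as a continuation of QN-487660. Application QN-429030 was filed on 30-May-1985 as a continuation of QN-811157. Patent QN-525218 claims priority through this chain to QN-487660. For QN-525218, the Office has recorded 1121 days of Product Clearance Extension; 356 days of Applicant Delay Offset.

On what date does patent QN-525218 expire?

2004-09-18

Earliest priority filing: 15 August 1984.
Base term: 15 August 1984 + 18 years → 15 August 2002.
Product Clearance Extension: +1121 days → 9 September 2005.
Applicant Delay Offset: −356 days → 18 September 2004.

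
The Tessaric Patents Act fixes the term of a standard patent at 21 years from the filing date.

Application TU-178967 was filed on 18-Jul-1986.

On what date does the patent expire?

Filing date + 21 years → 18 July 2007.

2007-07-18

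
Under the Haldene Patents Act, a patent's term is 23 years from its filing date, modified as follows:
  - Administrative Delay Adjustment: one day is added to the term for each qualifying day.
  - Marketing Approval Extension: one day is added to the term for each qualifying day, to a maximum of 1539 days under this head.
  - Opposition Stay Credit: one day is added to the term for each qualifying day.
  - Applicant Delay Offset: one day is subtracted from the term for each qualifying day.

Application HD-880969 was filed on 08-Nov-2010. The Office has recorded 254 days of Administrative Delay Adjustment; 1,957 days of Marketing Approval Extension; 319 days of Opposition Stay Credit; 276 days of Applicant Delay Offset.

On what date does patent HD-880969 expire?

Base term: filing date + 23 years → 8 November 2033.
Administrative Delay Adjustment: +254 days → 20 July 2034.
Marketing Approval Extension: 1957 days claimed exceeds the 1539-day cap, so +1539 days → 6 October 2038.
Opposition Stay Credit: +319 days → 21 August 2039.
Applicant Delay Offset: −276 days → 18 November 2038.

November 18, 2038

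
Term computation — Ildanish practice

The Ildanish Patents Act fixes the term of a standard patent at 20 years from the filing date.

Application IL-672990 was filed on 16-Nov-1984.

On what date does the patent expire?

2004-11-16

Filing date + 20 years → 16 November 2004.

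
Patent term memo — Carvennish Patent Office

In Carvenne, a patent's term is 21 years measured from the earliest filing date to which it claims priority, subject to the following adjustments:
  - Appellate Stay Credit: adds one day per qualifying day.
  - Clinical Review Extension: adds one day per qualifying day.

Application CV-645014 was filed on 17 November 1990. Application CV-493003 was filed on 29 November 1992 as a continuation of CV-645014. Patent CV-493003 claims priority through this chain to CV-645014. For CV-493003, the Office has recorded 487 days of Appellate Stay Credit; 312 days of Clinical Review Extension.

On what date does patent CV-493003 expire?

Earliest priority filing: 17 November 1990.
Base term: 17 November 1990 + 21 years → 17 November 2011.
Appellate Stay Credit: +487 days → 18 March 2013.
Clinical Review Extension: +312 days → 24 January 2014.

January 24, 2014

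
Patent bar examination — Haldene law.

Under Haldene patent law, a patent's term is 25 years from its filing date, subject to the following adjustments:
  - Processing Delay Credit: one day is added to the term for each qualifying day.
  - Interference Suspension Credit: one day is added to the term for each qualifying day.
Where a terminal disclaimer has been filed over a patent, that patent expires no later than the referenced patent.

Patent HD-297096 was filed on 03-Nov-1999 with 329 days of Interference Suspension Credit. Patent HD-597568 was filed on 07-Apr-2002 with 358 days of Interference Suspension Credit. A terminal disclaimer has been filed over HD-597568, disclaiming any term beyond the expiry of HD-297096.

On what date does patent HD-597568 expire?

Natural term of HD-597568:
  Base: filing + 25 years → 7 April 2027.
  Interference Suspension Credit: +358 days → 30 March 2028.
Expiry of referenced patent HD-297096:
  Base: filing + 25 years → 3 November 2024.
  Interference Suspension Credit: +329 days → 28 September 2025.
Terminal disclaimer: HD-597568 expires on the earlier of 30 March 2028 and 28 September 2025.

September 28, 2025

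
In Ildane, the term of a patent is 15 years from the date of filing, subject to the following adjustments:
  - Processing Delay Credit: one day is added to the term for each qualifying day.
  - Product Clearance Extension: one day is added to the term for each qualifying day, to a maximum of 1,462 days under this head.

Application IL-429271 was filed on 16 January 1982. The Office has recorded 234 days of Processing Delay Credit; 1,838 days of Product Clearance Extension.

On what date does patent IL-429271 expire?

September 8, 2001

Base term: filing date + 15 years → 16 January 1997.
Processing Delay Credit: +234 days → 7 September 1997.
Product Clearance Extension: 1838 days claimed exceeds the 1462-day cap, so +1462 days → 8 September 2001.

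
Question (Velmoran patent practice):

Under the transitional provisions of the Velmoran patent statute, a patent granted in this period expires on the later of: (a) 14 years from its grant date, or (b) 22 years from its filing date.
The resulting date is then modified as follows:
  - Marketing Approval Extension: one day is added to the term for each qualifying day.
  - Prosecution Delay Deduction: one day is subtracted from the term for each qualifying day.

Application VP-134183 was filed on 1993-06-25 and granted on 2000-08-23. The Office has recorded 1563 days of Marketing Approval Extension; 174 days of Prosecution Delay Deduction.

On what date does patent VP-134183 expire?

(a) grant + 14 years → 23 August 2014.
(b) filing + 22 years → 25 June 2015.
Later of the two: 25 June 2015.
Marketing Approval Extension: +1563 days → 5 October 2019.
Prosecution Delay Deduction: −174 days → 14 April 2019.

April 14, 2019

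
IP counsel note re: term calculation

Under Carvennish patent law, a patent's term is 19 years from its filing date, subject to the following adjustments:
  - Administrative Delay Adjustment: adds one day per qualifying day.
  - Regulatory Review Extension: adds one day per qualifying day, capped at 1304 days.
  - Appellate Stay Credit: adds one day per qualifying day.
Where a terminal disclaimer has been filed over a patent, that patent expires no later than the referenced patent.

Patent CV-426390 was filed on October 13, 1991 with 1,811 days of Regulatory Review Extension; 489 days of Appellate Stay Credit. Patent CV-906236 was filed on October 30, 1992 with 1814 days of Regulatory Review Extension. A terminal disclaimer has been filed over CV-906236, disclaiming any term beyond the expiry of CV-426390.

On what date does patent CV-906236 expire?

Natural term of CV-906236:
  Base: filing + 19 years → 30 October 2011.
  Regulatory Review Extension: 1814 days claimed exceeds the 1304-day cap, so +1304 days → 26 May 2015.
Expiry of referenced patent CV-426390:
  Base: filing + 19 years → 13 October 2010.
  Regulatory Review Extension: 1811 days claimed exceeds the 1304-day cap, so +1304 days → 9 May 2014.
  Appellate Stay Credit: +489 days → 10 September 2015.
Terminal disclaimer: CV-906236 expires on the earlier of 26 May 2015 and 10 September 2015.

2015-05-26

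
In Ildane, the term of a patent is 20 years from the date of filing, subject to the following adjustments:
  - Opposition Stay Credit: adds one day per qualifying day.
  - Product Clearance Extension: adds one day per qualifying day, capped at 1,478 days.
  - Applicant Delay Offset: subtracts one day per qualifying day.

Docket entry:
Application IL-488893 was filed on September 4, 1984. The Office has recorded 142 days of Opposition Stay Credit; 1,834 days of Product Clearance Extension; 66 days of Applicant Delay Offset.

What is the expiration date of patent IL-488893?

Base term: filing date + 20 years → 4 September 2004.
Opposition Stay Credit: +142 days → 24 January 2005.
Product Clearance Extension: 1834 days claimed exceeds the 1478-day cap, so +1478 days → 10 February 2009.
Applicant Delay Offset: −66 days → 6 December 2008.

2008-12-06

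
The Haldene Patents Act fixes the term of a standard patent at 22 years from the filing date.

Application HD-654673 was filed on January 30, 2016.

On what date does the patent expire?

2038-01-30

Filing date + 22 years → 30 January 2038.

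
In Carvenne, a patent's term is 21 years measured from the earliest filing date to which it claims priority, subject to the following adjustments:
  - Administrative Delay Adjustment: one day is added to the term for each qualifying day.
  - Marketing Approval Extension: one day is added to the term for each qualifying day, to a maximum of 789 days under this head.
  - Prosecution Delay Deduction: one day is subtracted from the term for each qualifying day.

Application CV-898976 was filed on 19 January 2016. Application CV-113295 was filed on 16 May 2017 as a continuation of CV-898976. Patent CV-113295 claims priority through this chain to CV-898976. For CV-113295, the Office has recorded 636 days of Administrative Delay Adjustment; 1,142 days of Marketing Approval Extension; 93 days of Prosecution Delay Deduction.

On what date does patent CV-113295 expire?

Earliest priority filing: 19 January 2016.
Base term: 19 January 2016 + 21 years → 19 January 2037.
Administrative Delay Adjustment: +636 days → 17 October 2038.
Marketing Approval Extension: 1142 days claimed exceeds the 789-day cap, so +789 days → 14 December 2040.
Prosecution Delay Deduction: −93 days → 12 September 2040.

2040-09-12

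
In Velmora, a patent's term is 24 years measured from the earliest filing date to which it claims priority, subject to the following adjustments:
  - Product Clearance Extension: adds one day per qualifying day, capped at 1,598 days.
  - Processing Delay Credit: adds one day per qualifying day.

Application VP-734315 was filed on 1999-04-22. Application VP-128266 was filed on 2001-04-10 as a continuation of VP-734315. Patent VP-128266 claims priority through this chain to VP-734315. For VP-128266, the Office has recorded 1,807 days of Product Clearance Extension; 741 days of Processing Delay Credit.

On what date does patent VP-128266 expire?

Earliest priority filing: 22 April 1999.
Base term: 22 April 1999 + 24 years → 22 April 2023.
Product Clearance Extension: 1807 days claimed exceeds the 1598-day cap, so +1598 days → 6 September 2027.
Processing Delay Credit: +741 days → 16 September 2029.

September 16, 2029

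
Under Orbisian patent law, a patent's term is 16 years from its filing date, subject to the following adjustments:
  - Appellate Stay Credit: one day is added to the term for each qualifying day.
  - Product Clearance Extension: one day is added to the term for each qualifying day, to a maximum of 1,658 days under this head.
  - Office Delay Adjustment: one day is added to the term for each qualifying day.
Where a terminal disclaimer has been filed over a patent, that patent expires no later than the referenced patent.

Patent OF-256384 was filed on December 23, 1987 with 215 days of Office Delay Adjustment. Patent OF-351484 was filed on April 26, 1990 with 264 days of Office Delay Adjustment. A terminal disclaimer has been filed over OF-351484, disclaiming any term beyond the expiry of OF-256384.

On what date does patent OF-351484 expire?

2004-07-25

Natural term of OF-351484:
  Base: filing + 16 years → 26 April 2006.
  Office Delay Adjustment: +264 days → 15 January 2007.
Expiry of referenced patent OF-256384:
  Base: filing + 16 years → 23 December 2003.
  Office Delay Adjustment: +215 days → 25 July 2004.
Terminal disclaimer: OF-351484 expires on the earlier of 15 January 2007 and 25 July 2004.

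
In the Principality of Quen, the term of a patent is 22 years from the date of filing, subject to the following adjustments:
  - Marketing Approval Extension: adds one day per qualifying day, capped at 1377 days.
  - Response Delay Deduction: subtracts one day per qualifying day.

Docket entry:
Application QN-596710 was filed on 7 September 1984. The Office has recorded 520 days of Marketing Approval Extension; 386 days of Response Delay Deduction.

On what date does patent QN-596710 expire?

Base term: filing date + 22 years → 7 September 2006.
Marketing Approval Extension: 520 days (within the 1377-day cap) → +520 days → 9 February 2008.
Response Delay Deduction: −386 days → 19 January 2007.

January 19, 2007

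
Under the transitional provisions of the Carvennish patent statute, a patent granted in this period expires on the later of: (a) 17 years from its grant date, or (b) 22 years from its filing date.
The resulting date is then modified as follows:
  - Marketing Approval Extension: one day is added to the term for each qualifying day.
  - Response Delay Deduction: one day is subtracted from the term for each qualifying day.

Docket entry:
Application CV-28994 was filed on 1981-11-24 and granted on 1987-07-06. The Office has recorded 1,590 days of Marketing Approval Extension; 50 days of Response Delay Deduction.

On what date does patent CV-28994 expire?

September 23, 2008

(a) grant + 17 years → 6 July 2004.
(b) filing + 22 years → 24 November 2003.
Later of the two: 6 July 2004.
Marketing Approval Extension: +1590 days → 12 November 2008.
Response Delay Deduction: −50 days → 23 September 2008.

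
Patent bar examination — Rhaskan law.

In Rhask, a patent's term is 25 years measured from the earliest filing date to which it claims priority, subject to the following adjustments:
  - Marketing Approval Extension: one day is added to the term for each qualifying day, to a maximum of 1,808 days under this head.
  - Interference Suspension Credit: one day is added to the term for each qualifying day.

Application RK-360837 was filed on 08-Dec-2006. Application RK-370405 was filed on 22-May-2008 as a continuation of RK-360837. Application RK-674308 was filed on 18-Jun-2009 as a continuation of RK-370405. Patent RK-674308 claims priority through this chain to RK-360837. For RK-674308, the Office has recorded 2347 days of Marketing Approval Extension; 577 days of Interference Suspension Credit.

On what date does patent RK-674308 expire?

June 19, 2038

Earliest priority filing: 8 December 2006.
Base term: 8 December 2006 + 25 years → 8 December 2031.
Marketing Approval Extension: 2347 days claimed exceeds the 1808-day cap, so +1808 days → 19 November 2036.
Interference Suspension Credit: +577 days → 19 June 2038.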